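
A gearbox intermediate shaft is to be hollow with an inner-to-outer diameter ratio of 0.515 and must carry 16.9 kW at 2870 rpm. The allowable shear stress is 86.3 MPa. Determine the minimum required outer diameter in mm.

15.3 mm

ω = 2π·2870/60 = 300.5 rad/s, so T = P/ω = 16.9×10³ / 300.5 = 56.23 N·m.
For a hollow shaft with d_i/d_o = 0.515: τ_max = 16T/(π d_o³ (1−k⁴)), so d_o = [16T/(π τ_allow (1−k⁴))]^(1/3) = [16·56.23/(π·8.63×10^7·0.9297)]^(1/3) = 0.01528 m.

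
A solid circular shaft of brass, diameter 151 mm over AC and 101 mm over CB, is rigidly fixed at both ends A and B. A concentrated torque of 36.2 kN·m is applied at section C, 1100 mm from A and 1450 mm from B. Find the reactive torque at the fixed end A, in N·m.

31400 N·m

Compatibility: T_A·a/J_AC = T_B·b/J_CB with T_A + T_B = T₀.
J_AC = 5.10×10^-5 m⁴, J_CB = 1.02×10^-5 m⁴, so T_A = T₀·(J_AC/a)/((J_AC/a)+(J_CB/b)) = 31430 N·m, T_B = 4772 N·m.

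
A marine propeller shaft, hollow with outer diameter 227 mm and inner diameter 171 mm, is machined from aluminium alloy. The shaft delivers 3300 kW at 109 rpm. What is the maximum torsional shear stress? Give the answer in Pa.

ω = 2π·109/60 = 11.41 rad/s, so T = P/ω = 3300×10³ / 11.41 = 289100 N·m.
J = π(d_o⁴ − d_i⁴)/32 = π(0.227⁴ − 0.171⁴)/32 = 1.767×10^-4 m⁴.
τ_max = T·r/J = 289100 × 0.114 / 1.767×10^-4 = 1.857×10^8 Pa.

1.86e8 Pa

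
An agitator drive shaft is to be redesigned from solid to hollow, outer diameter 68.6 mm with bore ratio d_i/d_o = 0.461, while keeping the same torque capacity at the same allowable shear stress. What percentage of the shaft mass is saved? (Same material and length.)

18.8 %

Equal τ_max and T ⇒ the solid shaft needs d_s³ = d_o³(1−k⁴), so d_s = 68.6·(1−0.461⁴)^(1/3) = 67.55 mm.
Area ratio A_h/A_s = d_o²(1−k²)/d_s² = (1−k²)/(1−k⁴)^(2/3) = 0.8121.
Mass saving = 1 − 0.8121 = 18.8 %.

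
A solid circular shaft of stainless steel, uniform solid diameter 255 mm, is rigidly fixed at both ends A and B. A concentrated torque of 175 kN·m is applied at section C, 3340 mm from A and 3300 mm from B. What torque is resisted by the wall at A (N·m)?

With uniform GJ and both ends fixed, compatibility θ_AC = θ_CB gives T_A·a = T_B·b, together with T_A + T_B = T₀.
T_A = T₀·b/(a+b) = 175000·3300/6640 = 86970 N·m; T_B = 88030 N·m.

87000 N·m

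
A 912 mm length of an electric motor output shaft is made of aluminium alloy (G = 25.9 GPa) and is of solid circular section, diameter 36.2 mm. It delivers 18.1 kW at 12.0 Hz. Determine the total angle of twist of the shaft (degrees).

2.87°

ω = 2π·12.0 = 75.40 rad/s, so T = P/ω = 18.1×10³ / 75.40 = 240.1 N·m.
J = πd⁴/32 = π(0.0362)⁴/32 = 1.686×10^-7 m⁴.
θ = T·L/(G·J) = 240.1 × 0.912 / (25.9×10⁹ × 1.686×10^-7) = 0.05014 rad.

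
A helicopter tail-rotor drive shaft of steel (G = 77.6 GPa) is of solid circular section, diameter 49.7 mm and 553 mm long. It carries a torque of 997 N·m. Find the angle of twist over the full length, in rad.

0.0119 rad

J = πd⁴/32 = π(0.0497)⁴/32 = 5.990×10^-7 m⁴.
θ = T·L/(G·J) = 997.0 × 0.553 / (77.6×10⁹ × 5.990×10^-7) = 0.01186 rad.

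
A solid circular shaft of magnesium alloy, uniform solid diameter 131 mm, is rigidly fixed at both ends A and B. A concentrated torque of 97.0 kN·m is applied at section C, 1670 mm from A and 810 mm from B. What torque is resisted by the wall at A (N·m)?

31700 N·m

With uniform GJ and both ends fixed, compatibility θ_AC = θ_CB gives T_A·a = T_B·b, together with T_A + T_B = T₀.
T_A = T₀·b/(a+b) = 97000·810/2480 = 31680 N·m; T_B = 65320 N·m.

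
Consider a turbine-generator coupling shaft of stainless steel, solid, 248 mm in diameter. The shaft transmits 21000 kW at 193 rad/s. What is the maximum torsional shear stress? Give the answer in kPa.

36300 kPa

ω = 193 rad/s, so T = P/ω = 21000×10³ / 193.0 = 108800 N·m.
J = πd⁴/32 = π(0.248)⁴/32 = 3.714×10^-4 m⁴.
τ_max = T·r/J = 108800 × 0.124 / 3.714×10^-4 = 3.633×10^7 Pa.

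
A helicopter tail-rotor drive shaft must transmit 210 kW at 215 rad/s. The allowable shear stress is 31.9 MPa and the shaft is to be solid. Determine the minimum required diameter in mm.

ω = 215 rad/s, so T = P/ω = 210×10³ / 215.0 = 976.7 N·m.
For a solid shaft τ_max = 16T/(πd³), so d = (16T/(π τ_allow))^(1/3) = (16·976.7/(π·3.19×10^7))^(1/3) = 0.05383 m.

53.8 mm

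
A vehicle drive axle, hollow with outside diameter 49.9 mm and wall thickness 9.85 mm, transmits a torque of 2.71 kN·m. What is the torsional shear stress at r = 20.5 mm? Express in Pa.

1.05e8 Pa

J = π(d_o⁴ − d_i⁴)/32 = π(0.0499⁴ − 0.0302⁴)/32 = 5.270×10^-7 m⁴.
Shear stress varies linearly with radius: τ = T·r/J = 2710 × 0.0205 / 5.270×10^-7 = 1.054×10^8 Pa.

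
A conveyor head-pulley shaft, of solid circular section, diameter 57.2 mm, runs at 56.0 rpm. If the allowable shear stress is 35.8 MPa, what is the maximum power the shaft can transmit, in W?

J = πd⁴/32 = π(0.0572)⁴/32 = 1.051×10^-6 m⁴.
T_max = τ_allow·J/r = 3.58×10^7 × 1.051×10^-6 / 0.0286 = 1316 N·m.
ω = 2π·56.0/60 = 5.864 rad/s, so P_max = T_max·ω = 7715 W.

7710 W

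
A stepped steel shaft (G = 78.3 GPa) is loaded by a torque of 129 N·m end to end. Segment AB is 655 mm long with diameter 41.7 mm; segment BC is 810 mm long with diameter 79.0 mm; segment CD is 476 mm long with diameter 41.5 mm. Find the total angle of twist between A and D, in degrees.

0.383°

J_AB = π(0.0417)⁴/32 = 2.97×10^-7 m⁴; J_BC = π(0.0790)⁴/32 = 3.82×10^-6 m⁴; J_CD = π(0.0415)⁴/32 = 2.91×10^-7 m⁴.
θ = (T/G)·Σ L_i/J_i = (129.0/78.3×10⁹)·(0.655/2.97×10^-7 + 0.810/3.82×10^-6 + 0.476/2.91×10^-7) = 6.677×10^-3 rad.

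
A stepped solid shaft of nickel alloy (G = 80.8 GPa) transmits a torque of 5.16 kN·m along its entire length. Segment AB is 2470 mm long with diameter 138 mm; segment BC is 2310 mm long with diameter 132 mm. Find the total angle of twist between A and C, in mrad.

9.38 mrad

J_AB = π(0.138)⁴/32 = 3.56×10^-5 m⁴; J_BC = π(0.132)⁴/32 = 2.98×10^-5 m⁴.
θ = (T/G)·Σ L_i/J_i = (5160/80.8×10⁹)·(2.47/3.56×10^-5 + 2.31/2.98×10^-5) = 9.380×10^-3 rad.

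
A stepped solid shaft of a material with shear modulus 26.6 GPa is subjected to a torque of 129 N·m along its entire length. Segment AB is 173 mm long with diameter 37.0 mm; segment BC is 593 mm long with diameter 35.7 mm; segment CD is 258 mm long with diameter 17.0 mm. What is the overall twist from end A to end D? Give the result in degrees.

10.0°

J_AB = π(0.0370)⁴/32 = 1.84×10^-7 m⁴; J_BC = π(0.0357)⁴/32 = 1.59×10^-7 m⁴; J_CD = π(0.0170)⁴/32 = 8.20×10^-9 m⁴.
θ = (T/G)·Σ L_i/J_i = (129.0/26.6×10⁹)·(0.173/1.84×10^-7 + 0.593/1.59×10^-7 + 0.258/8.20×10^-9) = 0.1752 rad.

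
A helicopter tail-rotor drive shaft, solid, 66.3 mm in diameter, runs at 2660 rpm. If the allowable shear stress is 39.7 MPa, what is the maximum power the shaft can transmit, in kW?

633 kW

J = πd⁴/32 = π(0.0663)⁴/32 = 1.897×10^-6 m⁴.
T_max = τ_allow·J/r = 3.97×10^7 × 1.897×10^-6 / 0.0331 = 2272 N·m.
ω = 2π·2660/60 = 278.6 rad/s, so P_max = T_max·ω = 6.328×10^5 W.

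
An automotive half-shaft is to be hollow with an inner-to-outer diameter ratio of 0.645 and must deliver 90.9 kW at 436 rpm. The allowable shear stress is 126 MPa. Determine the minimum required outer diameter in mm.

46.0 mm

ω = 2π·436/60 = 45.66 rad/s, so T = P/ω = 90.9×10³ / 45.66 = 1991 N·m.
For a hollow shaft with d_i/d_o = 0.645: τ_max = 16T/(π d_o³ (1−k⁴)), so d_o = [16T/(π τ_allow (1−k⁴))]^(1/3) = [16·1991/(π·1.26×10^8·0.8269)]^(1/3) = 0.04600 m.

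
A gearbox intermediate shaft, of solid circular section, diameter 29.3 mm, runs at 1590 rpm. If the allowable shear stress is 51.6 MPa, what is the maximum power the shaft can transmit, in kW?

42.4 kW

J = πd⁴/32 = π(0.0293)⁴/32 = 7.236×10^-8 m⁴.
T_max = τ_allow·J/r = 5.16×10^7 × 7.236×10^-8 / 0.0146 = 254.8 N·m.
ω = 2π·1590/60 = 166.5 rad/s, so P_max = T_max·ω = 4.243×10^4 W.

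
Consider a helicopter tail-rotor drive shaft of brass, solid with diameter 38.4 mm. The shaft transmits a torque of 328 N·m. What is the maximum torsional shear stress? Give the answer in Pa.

2.95e7 Pa

J = πd⁴/32 = π(0.0384)⁴/32 = 2.135×10^-7 m⁴.
τ_max = T·r/J = 328.0 × 0.0192 / 2.135×10^-7 = 2.950×10^7 Pa.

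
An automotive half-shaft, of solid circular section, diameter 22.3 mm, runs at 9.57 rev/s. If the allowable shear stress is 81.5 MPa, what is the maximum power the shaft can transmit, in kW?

10.7 kW

J = πd⁴/32 = π(0.0223)⁴/32 = 2.428×10^-8 m⁴.
T_max = τ_allow·J/r = 8.15×10^7 × 2.428×10^-8 / 0.0112 = 177.5 N·m.
ω = 2π·9.57 = 60.13 rad/s, so P_max = T_max·ω = 1.067×10^4 W.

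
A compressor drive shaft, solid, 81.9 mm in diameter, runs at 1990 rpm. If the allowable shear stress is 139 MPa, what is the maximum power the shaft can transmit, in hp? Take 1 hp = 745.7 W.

4190 hp

J = πd⁴/32 = π(0.0819)⁴/32 = 4.417×10^-6 m⁴.
T_max = τ_allow·J/r = 1.39×10^8 × 4.417×10^-6 / 0.0410 = 14990 N·m.
ω = 2π·1990/60 = 208.4 rad/s, so P_max = T_max·ω = 3.124×10^6 W.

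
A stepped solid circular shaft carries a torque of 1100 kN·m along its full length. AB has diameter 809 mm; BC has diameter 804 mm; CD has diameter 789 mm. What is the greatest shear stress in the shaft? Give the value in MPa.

Under the same torque, τ_max = 16T/(πd³) is largest where d is smallest — segment CD (d = 789 mm).
τ_max = 16·1.100e6/(π·(0.789)³) = 1.141×10^7 Pa.

11.4 MPa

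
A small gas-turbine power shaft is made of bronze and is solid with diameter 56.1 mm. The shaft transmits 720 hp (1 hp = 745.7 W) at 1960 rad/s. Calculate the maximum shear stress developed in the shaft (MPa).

7.90 MPa

ω = 1960 rad/s, so T = P/ω = 720×745.7 / 1960 = 273.9 N·m.
J = πd⁴/32 = π(0.0561)⁴/32 = 9.724×10^-7 m⁴.
τ_max = T·r/J = 273.9 × 0.0281 / 9.724×10^-7 = 7.902×10^6 Pa.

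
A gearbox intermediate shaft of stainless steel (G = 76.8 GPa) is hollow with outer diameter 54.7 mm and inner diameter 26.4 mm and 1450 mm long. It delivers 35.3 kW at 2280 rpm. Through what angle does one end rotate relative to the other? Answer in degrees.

0.192°

ω = 2π·2280/60 = 238.8 rad/s, so T = P/ω = 35.3×10³ / 238.8 = 147.8 N·m.
J = π(d_o⁴ − d_i⁴)/32 = π(0.0547⁴ − 0.0264⁴)/32 = 8.312×10^-7 m⁴.
θ = T·L/(G·J) = 147.8 × 1.45 / (76.8×10⁹ × 8.312×10^-7) = 3.358×10^-3 rad.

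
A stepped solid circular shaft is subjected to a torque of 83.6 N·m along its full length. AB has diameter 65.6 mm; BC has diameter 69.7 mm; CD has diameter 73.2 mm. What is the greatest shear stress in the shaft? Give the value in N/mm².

Under the same torque, τ_max = 16T/(πd³) is largest where d is smallest — segment AB (d = 65.6 mm).
τ_max = 16·83.60/(π·(0.0656)³) = 1.508×10^6 Pa.

1.51 N/mm²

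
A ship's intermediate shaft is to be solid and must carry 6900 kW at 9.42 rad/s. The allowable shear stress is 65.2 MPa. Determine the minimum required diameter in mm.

385 mm

ω = 9.42 rad/s, so T = P/ω = 6900×10³ / 9.420 = 732500 N·m.
For a solid shaft τ_max = 16T/(πd³), so d = (16T/(π τ_allow))^(1/3) = (16·732500/(π·6.52×10^7))^(1/3) = 0.3853 m.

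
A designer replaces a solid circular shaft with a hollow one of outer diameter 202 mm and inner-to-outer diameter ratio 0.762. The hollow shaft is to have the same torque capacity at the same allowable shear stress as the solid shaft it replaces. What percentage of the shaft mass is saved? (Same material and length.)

44.8 %

Equal τ_max and T ⇒ the solid shaft needs d_s³ = d_o³(1−k⁴), so d_s = 202·(1−0.762⁴)^(1/3) = 176.1 mm.
Area ratio A_h/A_s = d_o²(1−k²)/d_s² = (1−k²)/(1−k⁴)^(2/3) = 0.5516.
Mass saving = 1 − 0.5516 = 44.8 %.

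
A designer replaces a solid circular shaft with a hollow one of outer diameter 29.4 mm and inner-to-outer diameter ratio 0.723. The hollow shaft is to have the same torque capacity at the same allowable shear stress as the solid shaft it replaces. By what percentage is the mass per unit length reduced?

Equal τ_max and T ⇒ the solid shaft needs d_s³ = d_o³(1−k⁴), so d_s = 29.4·(1−0.723⁴)^(1/3) = 26.43 mm.
Area ratio A_h/A_s = d_o²(1−k²)/d_s² = (1−k²)/(1−k⁴)^(2/3) = 0.5904.
Mass saving = 1 − 0.5904 = 41.0 %.

41.0 %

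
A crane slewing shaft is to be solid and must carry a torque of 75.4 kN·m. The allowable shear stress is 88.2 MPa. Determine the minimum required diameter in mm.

For a solid shaft τ_max = 16T/(πd³), so d = (16T/(π τ_allow))^(1/3) = (16·75400/(π·8.82×10^7))^(1/3) = 0.1633 m.

163 mm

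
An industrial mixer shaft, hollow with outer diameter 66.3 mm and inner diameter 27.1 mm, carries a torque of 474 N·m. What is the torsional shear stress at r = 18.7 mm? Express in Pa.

J = π(d_o⁴ − d_i⁴)/32 = π(0.0663⁴ − 0.0271⁴)/32 = 1.844×10^-6 m⁴.
Shear stress varies linearly with radius: τ = T·r/J = 474.0 × 0.0187 / 1.844×10^-6 = 4.807×10^6 Pa.

4.81e6 Pa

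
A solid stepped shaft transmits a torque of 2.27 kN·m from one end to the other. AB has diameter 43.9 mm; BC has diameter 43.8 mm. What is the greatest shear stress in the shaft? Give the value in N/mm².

138 N/mm²

Under the same torque, τ_max = 16T/(πd³) is largest where d is smallest — segment BC (d = 43.8 mm).
τ_max = 16·2270/(π·(0.0438)³) = 1.376×10^8 Pa.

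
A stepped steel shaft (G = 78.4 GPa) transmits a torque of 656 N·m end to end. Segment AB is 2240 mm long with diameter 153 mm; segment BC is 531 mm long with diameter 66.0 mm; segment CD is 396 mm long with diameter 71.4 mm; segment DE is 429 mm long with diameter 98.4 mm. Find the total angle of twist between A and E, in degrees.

0.253°

J_AB = π(0.153)⁴/32 = 5.38×10^-5 m⁴; J_BC = π(0.0660)⁴/32 = 1.86×10^-6 m⁴; J_CD = π(0.0714)⁴/32 = 2.55×10^-6 m⁴; J_DE = π(0.0984)⁴/32 = 9.20×10^-6 m⁴.
θ = (T/G)·Σ L_i/J_i = (656.0/78.4×10⁹)·(2.24/5.38×10^-5 + 0.531/1.86×10^-6 + 0.396/2.55×10^-6 + 0.429/9.20×10^-6) = 4.422×10^-3 rad.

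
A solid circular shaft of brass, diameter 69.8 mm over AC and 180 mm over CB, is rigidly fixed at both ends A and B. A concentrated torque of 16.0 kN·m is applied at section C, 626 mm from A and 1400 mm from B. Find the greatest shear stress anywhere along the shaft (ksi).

1.93 ksi

Compatibility: T_A·a/J_AC = T_B·b/J_CB with T_A + T_B = T₀.
J_AC = 2.33×10^-6 m⁴, J_CB = 1.03×10^-4 m⁴, so T_A = T₀·(J_AC/a)/((J_AC/a)+(J_CB/b)) = 770.2 N·m, T_B = 15230 N·m.
τ in each portion: τ_AC = 1.15×10^7 Pa, τ_CB = 1.33×10^7 Pa; maximum is in CB.
τ_max = T_CB·r/J = 15230·0.0900/1.03×10^-4 = 1.330×10^7 Pa.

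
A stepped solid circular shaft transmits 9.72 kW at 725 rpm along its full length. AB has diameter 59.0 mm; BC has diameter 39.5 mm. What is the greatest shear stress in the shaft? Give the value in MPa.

10.6 MPa

ω = 2π·725/60 = 75.92 rad/s, so T = P/ω = 9.72×10³ / 75.92 = 128.0 N·m.
Under the same torque, τ_max = 16T/(πd³) is largest where d is smallest — segment BC (d = 39.5 mm).
τ_max = 16·128.0/(π·(0.0395)³) = 1.058×10^7 Pa.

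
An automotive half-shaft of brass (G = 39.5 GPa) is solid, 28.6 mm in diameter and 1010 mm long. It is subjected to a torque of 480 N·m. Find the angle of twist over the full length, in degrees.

10.7°

J = πd⁴/32 = π(0.0286)⁴/32 = 6.568×10^-8 m⁴.
θ = T·L/(G·J) = 480.0 × 1.01 / (39.5×10⁹ × 6.568×10^-8) = 0.1869 rad.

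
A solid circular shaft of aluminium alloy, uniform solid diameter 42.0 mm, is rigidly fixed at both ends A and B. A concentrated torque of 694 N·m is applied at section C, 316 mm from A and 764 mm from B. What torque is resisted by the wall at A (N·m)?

With uniform GJ and both ends fixed, compatibility θ_AC = θ_CB gives T_A·a = T_B·b, together with T_A + T_B = T₀.
T_A = T₀·b/(a+b) = 694.0·764/1080 = 490.9 N·m; T_B = 203.1 N·m.

491 N·m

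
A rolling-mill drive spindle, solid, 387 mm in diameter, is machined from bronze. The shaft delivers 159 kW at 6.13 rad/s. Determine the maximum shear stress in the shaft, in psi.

ω = 6.13 rad/s, so T = P/ω = 159×10³ / 6.130 = 25940 N·m.
J = πd⁴/32 = π(0.387)⁴/32 = 2.202×10^-3 m⁴.
τ_max = T·r/J = 25940 × 0.194 / 2.202×10^-3 = 2.279×10^6 Pa.

331 psi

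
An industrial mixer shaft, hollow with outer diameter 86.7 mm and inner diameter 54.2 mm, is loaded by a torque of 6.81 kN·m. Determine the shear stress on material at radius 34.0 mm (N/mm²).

49.3 N/mm²

J = π(d_o⁴ − d_i⁴)/32 = π(0.0867⁴ − 0.0542⁴)/32 = 4.700×10^-6 m⁴.
Shear stress varies linearly with radius: τ = T·r/J = 6810 × 0.0340 / 4.700×10^-6 = 4.926×10^7 Pa.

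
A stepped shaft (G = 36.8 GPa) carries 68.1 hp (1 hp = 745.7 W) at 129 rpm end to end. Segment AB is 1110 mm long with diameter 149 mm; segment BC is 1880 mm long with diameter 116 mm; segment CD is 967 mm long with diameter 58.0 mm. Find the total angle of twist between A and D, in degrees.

5.85°

ω = 2π·129/60 = 13.51 rad/s, so T = P/ω = 68.1×745.7 / 13.51 = 3759 N·m.
J_AB = π(0.149)⁴/32 = 4.84×10^-5 m⁴; J_BC = π(0.116)⁴/32 = 1.78×10^-5 m⁴; J_CD = π(0.0580)⁴/32 = 1.11×10^-6 m⁴.
θ = (T/G)·Σ L_i/J_i = (3759/36.8×10⁹)·(1.11/4.84×10^-5 + 1.88/1.78×10^-5 + 0.967/1.11×10^-6) = 0.1021 rad.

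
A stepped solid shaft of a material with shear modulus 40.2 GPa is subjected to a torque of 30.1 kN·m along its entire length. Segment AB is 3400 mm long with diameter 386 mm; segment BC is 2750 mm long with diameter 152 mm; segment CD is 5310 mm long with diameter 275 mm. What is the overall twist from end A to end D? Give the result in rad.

0.0475 rad

J_AB = π(0.386)⁴/32 = 2.18×10^-3 m⁴; J_BC = π(0.152)⁴/32 = 5.24×10^-5 m⁴; J_CD = π(0.275)⁴/32 = 5.61×10^-4 m⁴.
θ = (T/G)·Σ L_i/J_i = (30100/40.2×10⁹)·(3.40/2.18×10^-3 + 2.75/5.24×10^-5 + 5.31/5.61×10^-4) = 0.04754 rad.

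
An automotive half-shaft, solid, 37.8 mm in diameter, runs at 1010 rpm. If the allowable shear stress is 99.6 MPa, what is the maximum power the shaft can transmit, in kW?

112 kW

J = πd⁴/32 = π(0.0378)⁴/32 = 2.004×10^-7 m⁴.
T_max = τ_allow·J/r = 9.96×10^7 × 2.004×10^-7 / 0.0189 = 1056 N·m.
ω = 2π·1010/60 = 105.8 rad/s, so P_max = T_max·ω = 1.117×10^5 W.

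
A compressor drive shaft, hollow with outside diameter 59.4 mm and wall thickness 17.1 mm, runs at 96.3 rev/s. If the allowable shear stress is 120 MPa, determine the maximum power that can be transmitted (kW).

J = π(d_o⁴ − d_i⁴)/32 = π(0.0594⁴ − 0.0252⁴)/32 = 1.183×10^-6 m⁴.
T_max = τ_allow·J/r = 1.20×10^8 × 1.183×10^-6 / 0.0297 = 4778 N·m.
ω = 2π·96.3 = 605.1 rad/s, so P_max = T_max·ω = 2.891×10^6 W.

2890 kW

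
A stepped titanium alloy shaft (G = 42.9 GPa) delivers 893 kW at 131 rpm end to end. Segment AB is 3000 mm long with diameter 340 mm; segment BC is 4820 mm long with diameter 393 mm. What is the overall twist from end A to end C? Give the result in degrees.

ω = 2π·131/60 = 13.72 rad/s, so T = P/ω = 893×10³ / 13.72 = 65100 N·m.
J_AB = π(0.340)⁴/32 = 1.31×10^-3 m⁴; J_BC = π(0.393)⁴/32 = 2.34×10^-3 m⁴.
θ = (T/G)·Σ L_i/J_i = (65100/42.9×10⁹)·(3.00/1.31×10^-3 + 4.82/2.34×10^-3) = 6.593×10^-3 rad.

0.378°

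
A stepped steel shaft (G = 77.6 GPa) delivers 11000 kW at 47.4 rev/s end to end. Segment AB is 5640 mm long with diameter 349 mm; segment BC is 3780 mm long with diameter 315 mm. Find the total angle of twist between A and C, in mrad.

3.70 mrad

ω = 2π·47.4 = 297.8 rad/s, so T = P/ω = 11000×10³ / 297.8 = 36930 N·m.
J_AB = π(0.349)⁴/32 = 1.46×10^-3 m⁴; J_BC = π(0.315)⁴/32 = 9.67×10^-4 m⁴.
θ = (T/G)·Σ L_i/J_i = (36930/77.6×10⁹)·(5.64/1.46×10^-3 + 3.78/9.67×10^-4) = 3.704×10^-3 rad.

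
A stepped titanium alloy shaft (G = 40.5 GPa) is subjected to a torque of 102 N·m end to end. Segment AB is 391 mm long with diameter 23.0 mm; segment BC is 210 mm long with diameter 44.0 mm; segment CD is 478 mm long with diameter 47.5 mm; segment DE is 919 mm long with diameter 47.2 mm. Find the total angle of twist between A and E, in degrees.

J_AB = π(0.0230)⁴/32 = 2.75×10^-8 m⁴; J_BC = π(0.0440)⁴/32 = 3.68×10^-7 m⁴; J_CD = π(0.0475)⁴/32 = 5.00×10^-7 m⁴; J_DE = π(0.0472)⁴/32 = 4.87×10^-7 m⁴.
θ = (T/G)·Σ L_i/J_i = (102.0/40.5×10⁹)·(0.391/2.75×10^-8 + 0.210/3.68×10^-7 + 0.478/5.00×10^-7 + 0.919/4.87×10^-7) = 0.04444 rad.

2.55°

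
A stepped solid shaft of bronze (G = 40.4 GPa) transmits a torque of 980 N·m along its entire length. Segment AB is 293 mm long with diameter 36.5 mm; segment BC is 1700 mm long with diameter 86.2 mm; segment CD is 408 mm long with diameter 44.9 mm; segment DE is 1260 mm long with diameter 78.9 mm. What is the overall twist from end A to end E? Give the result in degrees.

J_AB = π(0.0365)⁴/32 = 1.74×10^-7 m⁴; J_BC = π(0.0862)⁴/32 = 5.42×10^-6 m⁴; J_CD = π(0.0449)⁴/32 = 3.99×10^-7 m⁴; J_DE = π(0.0789)⁴/32 = 3.80×10^-6 m⁴.
θ = (T/G)·Σ L_i/J_i = (980.0/40.4×10⁹)·(0.293/1.74×10^-7 + 1.70/5.42×10^-6 + 0.408/3.99×10^-7 + 1.26/3.80×10^-6) = 0.08123 rad.

4.65°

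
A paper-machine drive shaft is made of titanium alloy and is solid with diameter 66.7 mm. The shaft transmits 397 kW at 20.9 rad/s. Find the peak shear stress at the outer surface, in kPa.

326000 kPa

ω = 20.9 rad/s, so T = P/ω = 397×10³ / 20.90 = 19000 N·m.
J = πd⁴/32 = π(0.0667)⁴/32 = 1.943×10^-6 m⁴.
τ_max = T·r/J = 19000 × 0.0334 / 1.943×10^-6 = 3.260×10^8 Pa.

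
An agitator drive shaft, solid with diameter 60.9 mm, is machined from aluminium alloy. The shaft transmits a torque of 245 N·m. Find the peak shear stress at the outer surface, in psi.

J = πd⁴/32 = π(0.0609)⁴/32 = 1.350×10^-6 m⁴.
τ_max = T·r/J = 245.0 × 0.0304 / 1.350×10^-6 = 5.524×10^6 Pa.

801 psi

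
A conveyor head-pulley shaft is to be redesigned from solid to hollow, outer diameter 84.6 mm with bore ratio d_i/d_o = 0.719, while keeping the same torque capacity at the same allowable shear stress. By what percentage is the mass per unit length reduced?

40.6 %

Equal τ_max and T ⇒ the solid shaft needs d_s³ = d_o³(1−k⁴), so d_s = 84.6·(1−0.719⁴)^(1/3) = 76.27 mm.
Area ratio A_h/A_s = d_o²(1−k²)/d_s² = (1−k²)/(1−k⁴)^(2/3) = 0.5943.
Mass saving = 1 − 0.5943 = 40.6 %.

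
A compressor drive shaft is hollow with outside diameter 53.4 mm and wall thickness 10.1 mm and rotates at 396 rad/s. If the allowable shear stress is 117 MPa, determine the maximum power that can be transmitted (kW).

J = π(d_o⁴ − d_i⁴)/32 = π(0.0534⁴ − 0.0332⁴)/32 = 6.790×10^-7 m⁴.
T_max = τ_allow·J/r = 1.17×10^8 × 6.790×10^-7 / 0.0267 = 2975 N·m.
ω = 396 rad/s, so P_max = T_max·ω = 1.178×10^6 W.

1180 kW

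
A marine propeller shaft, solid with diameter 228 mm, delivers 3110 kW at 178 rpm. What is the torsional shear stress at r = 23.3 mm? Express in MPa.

14.7 MPa

ω = 2π·178/60 = 18.64 rad/s, so T = P/ω = 3110×10³ / 18.64 = 166800 N·m.
J = πd⁴/32 = π(0.228)⁴/32 = 2.653×10^-4 m⁴.
Shear stress varies linearly with radius: τ = T·r/J = 166800 × 0.0233 / 2.653×10^-4 = 1.465×10^7 Pa.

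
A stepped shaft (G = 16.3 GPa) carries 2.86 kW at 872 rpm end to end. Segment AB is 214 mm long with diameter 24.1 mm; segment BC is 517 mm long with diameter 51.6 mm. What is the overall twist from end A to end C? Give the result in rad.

0.0138 rad

ω = 2π·872/60 = 91.32 rad/s, so T = P/ω = 2.86×10³ / 91.32 = 31.32 N·m.
J_AB = π(0.0241)⁴/32 = 3.31×10^-8 m⁴; J_BC = π(0.0516)⁴/32 = 6.96×10^-7 m⁴.
θ = (T/G)·Σ L_i/J_i = (31.32/16.3×10⁹)·(0.214/3.31×10^-8 + 0.517/6.96×10^-7) = 0.01384 rad.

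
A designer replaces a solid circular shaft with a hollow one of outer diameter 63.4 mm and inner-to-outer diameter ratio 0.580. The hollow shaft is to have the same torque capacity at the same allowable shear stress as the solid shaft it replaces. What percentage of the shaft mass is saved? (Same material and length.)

28.1 %

Equal τ_max and T ⇒ the solid shaft needs d_s³ = d_o³(1−k⁴), so d_s = 63.4·(1−0.580⁴)^(1/3) = 60.91 mm.
Area ratio A_h/A_s = d_o²(1−k²)/d_s² = (1−k²)/(1−k⁴)^(2/3) = 0.7189.
Mass saving = 1 − 0.7189 = 28.1 %.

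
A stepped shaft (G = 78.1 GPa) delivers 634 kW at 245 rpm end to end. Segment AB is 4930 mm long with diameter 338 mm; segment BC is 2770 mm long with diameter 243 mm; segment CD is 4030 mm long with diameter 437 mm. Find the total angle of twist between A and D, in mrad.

ω = 2π·245/60 = 25.66 rad/s, so T = P/ω = 634×10³ / 25.66 = 24710 N·m.
J_AB = π(0.338)⁴/32 = 1.28×10^-3 m⁴; J_BC = π(0.243)⁴/32 = 3.42×10^-4 m⁴; J_CD = π(0.437)⁴/32 = 3.58×10^-3 m⁴.
θ = (T/G)·Σ L_i/J_i = (24710/78.1×10⁹)·(4.93/1.28×10^-3 + 2.77/3.42×10^-4 + 4.03/3.58×10^-3) = 4.134×10^-3 rad.

4.13 mrad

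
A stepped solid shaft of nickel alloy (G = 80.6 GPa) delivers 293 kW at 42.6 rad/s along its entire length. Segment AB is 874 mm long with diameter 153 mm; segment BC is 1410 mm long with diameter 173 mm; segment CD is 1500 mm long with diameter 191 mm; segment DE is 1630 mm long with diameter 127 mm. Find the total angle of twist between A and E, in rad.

ω = 42.6 rad/s, so T = P/ω = 293×10³ / 42.60 = 6878 N·m.
J_AB = π(0.153)⁴/32 = 5.38×10^-5 m⁴; J_BC = π(0.173)⁴/32 = 8.79×10^-5 m⁴; J_CD = π(0.191)⁴/32 = 1.31×10^-4 m⁴; J_DE = π(0.127)⁴/32 = 2.55×10^-5 m⁴.
θ = (T/G)·Σ L_i/J_i = (6878/80.6×10⁹)·(0.874/5.38×10^-5 + 1.41/8.79×10^-5 + 1.50/1.31×10^-4 + 1.63/2.55×10^-5) = 9.180×10^-3 rad.

0.00918 rad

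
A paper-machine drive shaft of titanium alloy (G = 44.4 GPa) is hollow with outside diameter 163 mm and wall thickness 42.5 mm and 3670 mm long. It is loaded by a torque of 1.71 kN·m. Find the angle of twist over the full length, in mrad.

2.15 mrad

J = π(d_o⁴ − d_i⁴)/32 = π(0.163⁴ − 0.0780⁴)/32 = 6.567×10^-5 m⁴.
θ = T·L/(G·J) = 1710 × 3.67 / (44.4×10⁹ × 6.567×10^-5) = 2.152×10^-3 rad.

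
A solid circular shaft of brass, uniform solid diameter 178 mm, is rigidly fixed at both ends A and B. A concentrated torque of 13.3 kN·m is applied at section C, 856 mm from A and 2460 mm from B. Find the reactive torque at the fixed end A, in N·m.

9870 N·m

With uniform GJ and both ends fixed, compatibility θ_AC = θ_CB gives T_A·a = T_B·b, together with T_A + T_B = T₀.
T_A = T₀·b/(a+b) = 13300·2460/3316 = 9867 N·m; T_B = 3433 N·m.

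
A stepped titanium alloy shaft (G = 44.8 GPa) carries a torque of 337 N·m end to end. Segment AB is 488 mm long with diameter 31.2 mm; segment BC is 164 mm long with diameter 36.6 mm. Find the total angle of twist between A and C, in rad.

J_AB = π(0.0312)⁴/32 = 9.30×10^-8 m⁴; J_BC = π(0.0366)⁴/32 = 1.76×10^-7 m⁴.
θ = (T/G)·Σ L_i/J_i = (337.0/44.8×10⁹)·(0.488/9.30×10^-8 + 0.164/1.76×10^-7) = 0.04646 rad.

0.0465 rad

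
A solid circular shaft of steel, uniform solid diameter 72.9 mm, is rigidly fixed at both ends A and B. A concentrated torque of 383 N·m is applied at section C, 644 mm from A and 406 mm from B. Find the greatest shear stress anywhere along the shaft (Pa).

With uniform GJ and both ends fixed, compatibility θ_AC = θ_CB gives T_A·a = T_B·b, together with T_A + T_B = T₀.
T_A = T₀·b/(a+b) = 383.0·406/1050 = 148.1 N·m; T_B = 234.9 N·m.
τ in each portion: τ_AC = 1.95×10^6 Pa, τ_CB = 3.09×10^6 Pa; maximum is in CB.
τ_max = T_CB·r/J = 234.9·0.0365/2.77×10^-6 = 3.088×10^6 Pa.

3.09e6 Pa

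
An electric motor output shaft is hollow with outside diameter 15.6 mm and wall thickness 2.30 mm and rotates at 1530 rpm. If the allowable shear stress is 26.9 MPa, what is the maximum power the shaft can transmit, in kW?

2.42 kW

J = π(d_o⁴ − d_i⁴)/32 = π(0.0156⁴ − 0.0110⁴)/32 = 4.377×10^-9 m⁴.
T_max = τ_allow·J/r = 2.69×10^7 × 4.377×10^-9 / 0.00780 = 15.09 N·m.
ω = 2π·1530/60 = 160.2 rad/s, so P_max = T_max·ω = 2419 W.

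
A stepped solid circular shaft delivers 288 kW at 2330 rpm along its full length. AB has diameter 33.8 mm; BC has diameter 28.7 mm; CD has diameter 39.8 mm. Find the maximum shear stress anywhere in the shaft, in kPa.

ω = 2π·2330/60 = 244.0 rad/s, so T = P/ω = 288×10³ / 244.0 = 1180 N·m.
Under the same torque, τ_max = 16T/(πd³) is largest where d is smallest — segment BC (d = 28.7 mm).
τ_max = 16·1180/(π·(0.0287)³) = 2.543×10^8 Pa.

254000 kPa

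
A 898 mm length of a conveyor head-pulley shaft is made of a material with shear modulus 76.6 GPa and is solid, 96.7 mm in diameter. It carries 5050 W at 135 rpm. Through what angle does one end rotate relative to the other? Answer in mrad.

ω = 2π·135/60 = 14.14 rad/s, so T = P/ω = 5050 / 14.14 = 357.2 N·m.
J = πd⁴/32 = π(0.0967)⁴/32 = 8.584×10^-6 m⁴.
θ = T·L/(G·J) = 357.2 × 0.898 / (76.6×10⁹ × 8.584×10^-6) = 4.878×10^-4 rad.

0.488 mrad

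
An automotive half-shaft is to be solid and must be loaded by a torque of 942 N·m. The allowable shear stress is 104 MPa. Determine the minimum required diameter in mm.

For a solid shaft τ_max = 16T/(πd³), so d = (16T/(π τ_allow))^(1/3) = (16·942.0/(π·1.04×10^8))^(1/3) = 0.03586 m.

35.9 mm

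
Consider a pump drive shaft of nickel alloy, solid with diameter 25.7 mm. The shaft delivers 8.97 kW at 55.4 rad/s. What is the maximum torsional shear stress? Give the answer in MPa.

48.6 MPa

ω = 55.4 rad/s, so T = P/ω = 8.97×10³ / 55.40 = 161.9 N·m.
J = πd⁴/32 = π(0.0257)⁴/32 = 4.283×10^-8 m⁴.
τ_max = T·r/J = 161.9 × 0.0129 / 4.283×10^-8 = 4.858×10^7 Pa.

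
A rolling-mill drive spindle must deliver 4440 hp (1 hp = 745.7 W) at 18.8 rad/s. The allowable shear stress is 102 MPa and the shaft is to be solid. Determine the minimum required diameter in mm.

206 mm

ω = 18.8 rad/s, so T = P/ω = 4440×745.7 / 18.80 = 176100 N·m.
For a solid shaft τ_max = 16T/(πd³), so d = (16T/(π τ_allow))^(1/3) = (16·176100/(π·1.02×10^8))^(1/3) = 0.2064 m.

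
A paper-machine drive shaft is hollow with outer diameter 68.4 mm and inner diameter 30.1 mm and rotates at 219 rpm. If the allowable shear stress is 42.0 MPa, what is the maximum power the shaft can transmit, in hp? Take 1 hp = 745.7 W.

78.1 hp

J = π(d_o⁴ − d_i⁴)/32 = π(0.0684⁴ − 0.0301⁴)/32 = 2.068×10^-6 m⁴.
T_max = τ_allow·J/r = 4.20×10^7 × 2.068×10^-6 / 0.0342 = 2540 N·m.
ω = 2π·219/60 = 22.93 rad/s, so P_max = T_max·ω = 5.825×10^4 W.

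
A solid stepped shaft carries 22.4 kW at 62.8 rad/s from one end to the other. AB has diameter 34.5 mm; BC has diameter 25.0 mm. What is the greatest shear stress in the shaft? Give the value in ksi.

16.9 ksi

ω = 62.8 rad/s, so T = P/ω = 22.4×10³ / 62.80 = 356.7 N·m.
Under the same torque, τ_max = 16T/(πd³) is largest where d is smallest — segment BC (d = 25.0 mm).
τ_max = 16·356.7/(π·(0.0250)³) = 1.163×10^8 Pa.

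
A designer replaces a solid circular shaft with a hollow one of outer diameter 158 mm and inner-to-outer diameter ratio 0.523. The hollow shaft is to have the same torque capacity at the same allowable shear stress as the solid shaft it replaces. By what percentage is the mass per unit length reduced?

Equal τ_max and T ⇒ the solid shaft needs d_s³ = d_o³(1−k⁴), so d_s = 158·(1−0.523⁴)^(1/3) = 154.0 mm.
Area ratio A_h/A_s = d_o²(1−k²)/d_s² = (1−k²)/(1−k⁴)^(2/3) = 0.7651.
Mass saving = 1 − 0.7651 = 23.5 %.

23.5 %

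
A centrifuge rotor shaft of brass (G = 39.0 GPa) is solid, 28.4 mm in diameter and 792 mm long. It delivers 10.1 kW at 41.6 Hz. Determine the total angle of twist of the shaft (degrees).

ω = 2π·41.6 = 261.4 rad/s, so T = P/ω = 10.1×10³ / 261.4 = 38.64 N·m.
J = πd⁴/32 = π(0.0284)⁴/32 = 6.387×10^-8 m⁴.
θ = T·L/(G·J) = 38.64 × 0.792 / (39.0×10⁹ × 6.387×10^-8) = 0.01229 rad.

0.704°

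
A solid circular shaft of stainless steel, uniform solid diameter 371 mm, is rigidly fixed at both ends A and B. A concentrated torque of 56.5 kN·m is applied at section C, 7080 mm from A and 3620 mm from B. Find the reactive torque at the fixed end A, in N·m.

With uniform GJ and both ends fixed, compatibility θ_AC = θ_CB gives T_A·a = T_B·b, together with T_A + T_B = T₀.
T_A = T₀·b/(a+b) = 56500·3620/10700 = 19110 N·m; T_B = 37390 N·m.

19100 N·m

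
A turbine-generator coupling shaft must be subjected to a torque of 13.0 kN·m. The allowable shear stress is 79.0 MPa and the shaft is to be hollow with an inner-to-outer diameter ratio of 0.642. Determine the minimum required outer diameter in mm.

For a hollow shaft with d_i/d_o = 0.642: τ_max = 16T/(π d_o³ (1−k⁴)), so d_o = [16T/(π τ_allow (1−k⁴))]^(1/3) = [16·13000/(π·7.90×10^7·0.8301)]^(1/3) = 0.1003 m.

100 mm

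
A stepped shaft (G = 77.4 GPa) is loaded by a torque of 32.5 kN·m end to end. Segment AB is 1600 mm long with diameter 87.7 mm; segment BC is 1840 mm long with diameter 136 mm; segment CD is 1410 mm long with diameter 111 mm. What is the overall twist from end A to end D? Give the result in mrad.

178 mrad

J_AB = π(0.0877)⁴/32 = 5.81×10^-6 m⁴; J_BC = π(0.136)⁴/32 = 3.36×10^-5 m⁴; J_CD = π(0.111)⁴/32 = 1.49×10^-5 m⁴.
θ = (T/G)·Σ L_i/J_i = (32500/77.4×10⁹)·(1.60/5.81×10^-6 + 1.84/3.36×10^-5 + 1.41/1.49×10^-5) = 0.1784 rad.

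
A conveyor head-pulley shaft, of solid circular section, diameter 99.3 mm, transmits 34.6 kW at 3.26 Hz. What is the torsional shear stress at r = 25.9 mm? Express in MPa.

4.58 MPa

ω = 2π·3.26 = 20.48 rad/s, so T = P/ω = 34.6×10³ / 20.48 = 1689 N·m.
J = πd⁴/32 = π(0.0993)⁴/32 = 9.545×10^-6 m⁴.
Shear stress varies linearly with radius: τ = T·r/J = 1689 × 0.0259 / 9.545×10^-6 = 4.583×10^6 Pa.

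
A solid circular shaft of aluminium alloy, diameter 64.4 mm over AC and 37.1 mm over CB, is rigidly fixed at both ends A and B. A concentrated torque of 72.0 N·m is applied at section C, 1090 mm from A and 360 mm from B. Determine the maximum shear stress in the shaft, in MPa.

Compatibility: T_A·a/J_AC = T_B·b/J_CB with T_A + T_B = T₀.
J_AC = 1.69×10^-6 m⁴, J_CB = 1.86×10^-7 m⁴, so T_A = T₀·(J_AC/a)/((J_AC/a)+(J_CB/b)) = 53.99 N·m, T_B = 18.01 N·m.
τ in each portion: τ_AC = 1.03×10^6 Pa, τ_CB = 1.80×10^6 Pa; maximum is in CB.
τ_max = T_CB·r/J = 18.01·0.0186/1.86×10^-7 = 1.796×10^6 Pa.

1.80 MPa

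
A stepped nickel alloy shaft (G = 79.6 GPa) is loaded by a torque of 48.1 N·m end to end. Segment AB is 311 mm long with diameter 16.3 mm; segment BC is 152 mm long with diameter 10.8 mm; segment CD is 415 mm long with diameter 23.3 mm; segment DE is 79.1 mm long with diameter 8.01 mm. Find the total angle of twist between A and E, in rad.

0.223 rad

J_AB = π(0.0163)⁴/32 = 6.93×10^-9 m⁴; J_BC = π(0.0108)⁴/32 = 1.34×10^-9 m⁴; J_CD = π(0.0233)⁴/32 = 2.89×10^-8 m⁴; J_DE = π(0.00801)⁴/32 = 4.04×10^-10 m⁴.
θ = (T/G)·Σ L_i/J_i = (48.10/79.6×10⁹)·(0.311/6.93×10^-9 + 0.152/1.34×10^-9 + 0.415/2.89×10^-8 + 0.0791/4.04×10^-10) = 0.2228 rad.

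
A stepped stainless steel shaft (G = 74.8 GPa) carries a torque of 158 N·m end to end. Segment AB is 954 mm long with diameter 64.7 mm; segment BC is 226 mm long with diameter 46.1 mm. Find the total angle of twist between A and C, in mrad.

2.25 mrad

J_AB = π(0.0647)⁴/32 = 1.72×10^-6 m⁴; J_BC = π(0.0461)⁴/32 = 4.43×10^-7 m⁴.
θ = (T/G)·Σ L_i/J_i = (158.0/74.8×10⁹)·(0.954/1.72×10^-6 + 0.226/4.43×10^-7) = 2.248×10^-3 rad.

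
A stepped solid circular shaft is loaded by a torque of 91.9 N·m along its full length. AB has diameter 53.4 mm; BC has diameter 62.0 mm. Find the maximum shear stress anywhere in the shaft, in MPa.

3.07 MPa

Under the same torque, τ_max = 16T/(πd³) is largest where d is smallest — segment AB (d = 53.4 mm).
τ_max = 16·91.90/(π·(0.0534)³) = 3.074×10^6 Pa.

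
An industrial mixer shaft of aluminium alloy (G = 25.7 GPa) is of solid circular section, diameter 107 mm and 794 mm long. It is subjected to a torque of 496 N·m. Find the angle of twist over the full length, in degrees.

0.0682°

J = πd⁴/32 = π(0.107)⁴/32 = 1.287×10^-5 m⁴.
θ = T·L/(G·J) = 496.0 × 0.794 / (25.7×10⁹ × 1.287×10^-5) = 1.191×10^-3 rad.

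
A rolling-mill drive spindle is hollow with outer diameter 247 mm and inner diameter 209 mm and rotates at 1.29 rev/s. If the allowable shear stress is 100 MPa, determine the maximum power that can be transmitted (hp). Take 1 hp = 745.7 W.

J = π(d_o⁴ − d_i⁴)/32 = π(0.247⁴ − 0.209⁴)/32 = 1.781×10^-4 m⁴.
T_max = τ_allow·J/r = 1.00×10^8 × 1.781×10^-4 / 0.123 = 144200 N·m.
ω = 2π·1.29 = 8.105 rad/s, so P_max = T_max·ω = 1.169×10^6 W.

1570 hp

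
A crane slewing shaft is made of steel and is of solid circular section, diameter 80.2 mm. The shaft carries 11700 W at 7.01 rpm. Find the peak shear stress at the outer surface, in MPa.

157 MPa

ω = 2π·7.01/60 = 0.7341 rad/s, so T = P/ω = 11700 / 0.7341 = 15940 N·m.
J = πd⁴/32 = π(0.0802)⁴/32 = 4.062×10^-6 m⁴.
τ_max = T·r/J = 15940 × 0.0401 / 4.062×10^-6 = 1.574×10^8 Pa.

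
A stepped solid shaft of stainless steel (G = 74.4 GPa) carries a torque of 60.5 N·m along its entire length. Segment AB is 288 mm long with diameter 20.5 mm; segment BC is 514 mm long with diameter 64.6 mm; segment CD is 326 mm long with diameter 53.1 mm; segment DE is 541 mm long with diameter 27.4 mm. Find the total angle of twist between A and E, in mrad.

J_AB = π(0.0205)⁴/32 = 1.73×10^-8 m⁴; J_BC = π(0.0646)⁴/32 = 1.71×10^-6 m⁴; J_CD = π(0.0531)⁴/32 = 7.81×10^-7 m⁴; J_DE = π(0.0274)⁴/32 = 5.53×10^-8 m⁴.
θ = (T/G)·Σ L_i/J_i = (60.50/74.4×10⁹)·(0.288/1.73×10^-8 + 0.514/1.71×10^-6 + 0.326/7.81×10^-7 + 0.541/5.53×10^-8) = 0.02204 rad.

22.0 mrad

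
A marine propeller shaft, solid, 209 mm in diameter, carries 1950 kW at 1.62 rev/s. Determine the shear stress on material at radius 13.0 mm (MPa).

13.3 MPa

ω = 2π·1.62 = 10.18 rad/s, so T = P/ω = 1950×10³ / 10.18 = 191600 N·m.
J = πd⁴/32 = π(0.209)⁴/32 = 1.873×10^-4 m⁴.
Shear stress varies linearly with radius: τ = T·r/J = 191600 × 0.0130 / 1.873×10^-4 = 1.330×10^7 Pa.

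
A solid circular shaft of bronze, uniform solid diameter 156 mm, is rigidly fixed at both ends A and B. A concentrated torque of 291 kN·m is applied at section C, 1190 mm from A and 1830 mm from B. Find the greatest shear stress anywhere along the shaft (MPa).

237 MPa

With uniform GJ and both ends fixed, compatibility θ_AC = θ_CB gives T_A·a = T_B·b, together with T_A + T_B = T₀.
T_A = T₀·b/(a+b) = 291000·1830/3020 = 176300 N·m; T_B = 114700 N·m.
τ in each portion: τ_AC = 2.37×10^8 Pa, τ_CB = 1.54×10^8 Pa; maximum is in AC.
τ_max = T_AC·r/J = 176300·0.0780/5.81×10^-5 = 2.366×10^8 Pa.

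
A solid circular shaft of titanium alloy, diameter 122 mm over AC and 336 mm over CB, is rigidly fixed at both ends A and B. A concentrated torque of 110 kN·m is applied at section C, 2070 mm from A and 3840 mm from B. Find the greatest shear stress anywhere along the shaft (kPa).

14300 kPa

Compatibility: T_A·a/J_AC = T_B·b/J_CB with T_A + T_B = T₀.
J_AC = 2.17×10^-5 m⁴, J_CB = 1.25×10^-3 m⁴, so T_A = T₀·(J_AC/a)/((J_AC/a)+(J_CB/b)) = 3436 N·m, T_B = 106600 N·m.
τ in each portion: τ_AC = 9.64×10^6 Pa, τ_CB = 1.43×10^7 Pa; maximum is in CB.
τ_max = T_CB·r/J = 106600·0.168/1.25×10^-3 = 1.431×10^7 Pa.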